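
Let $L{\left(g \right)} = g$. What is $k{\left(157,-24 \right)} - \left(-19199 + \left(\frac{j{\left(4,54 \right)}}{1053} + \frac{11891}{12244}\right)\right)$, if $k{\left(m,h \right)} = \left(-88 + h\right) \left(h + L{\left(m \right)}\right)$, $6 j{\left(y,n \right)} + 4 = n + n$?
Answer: $\frac{12799742987}{2975292} \approx 4302.0$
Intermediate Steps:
$j{\left(y,n \right)} = - \frac{2}{3} + \frac{n}{3}$ ($j{\left(y,n \right)} = - \frac{2}{3} + \frac{n + n}{6} = - \frac{2}{3} + \frac{2 n}{6} = - \frac{2}{3} + \frac{n}{3}$)
$k{\left(m,h \right)} = \left(-88 + h\right) \left(h + m\right)$
$k{\left(157,-24 \right)} - \left(-19199 + \left(\frac{j{\left(4,54 \right)}}{1053} + \frac{11891}{12244}\right)\right) = \left(\left(-24\right)^{2} - -2112 - 13816 - 3768\right) - \left(-19199 + \left(\frac{- \frac{2}{3} + \frac{1}{3} \cdot 54}{1053} + \frac{11891}{12244}\right)\right) = \left(576 + 2112 - 13816 - 3768\right) - \left(-19199 + \left(\left(- \frac{2}{3} + 18\right) \frac{1}{1053} + 11891 \cdot \frac{1}{12244}\right)\right) = -14896 - \left(-19199 + \left(\frac{52}{3} \cdot \frac{1}{1053} + \frac{11891}{12244}\right)\right) = -14896 - \left(-19199 + \left(\frac{4}{243} + \frac{11891}{12244}\right)\right) = -14896 - \left(-19199 + \frac{2938489}{2975292}\right) = -14896 - - \frac{57119692619}{2975292} = -14896 + \frac{57119692619}{2975292} = \frac{12799742987}{2975292}$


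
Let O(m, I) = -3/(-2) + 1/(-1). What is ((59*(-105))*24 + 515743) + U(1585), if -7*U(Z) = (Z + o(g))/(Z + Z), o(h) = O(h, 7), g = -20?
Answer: 2327178967/6340 ≈ 3.6706e+5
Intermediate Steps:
O(m, I) = ½ (O(m, I) = -3*(-½) + 1*(-1) = 3/2 - 1 = ½)
o(h) = ½
U(Z) = -(½ + Z)/(14*Z) (U(Z) = -(Z + ½)/(7*(Z + Z)) = -(½ + Z)/(7*(2*Z)) = -(½ + Z)*1/(2*Z)/7 = -(½ + Z)/(14*Z))
((59*(-105))*24 + 515743) + U(1585) = ((59*(-105))*24 + 515743) + (1/28)*(-1 - 2*1585)/1585 = (-6195*24 + 515743) + (1/28)*(1/1585)*(-1 - 3170) = (-148680 + 515743) + (1/28)*(1/1585)*(-3171) = 367063 - 453/6340 = 2327178967/6340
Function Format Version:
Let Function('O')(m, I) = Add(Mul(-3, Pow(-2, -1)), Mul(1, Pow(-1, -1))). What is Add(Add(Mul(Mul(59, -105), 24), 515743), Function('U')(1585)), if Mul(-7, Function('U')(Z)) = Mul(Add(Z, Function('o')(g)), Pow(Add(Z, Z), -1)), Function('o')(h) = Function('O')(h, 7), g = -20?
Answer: Rational(2327178967, 6340) ≈ 3.6706e+5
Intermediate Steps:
Function('O')(m, I) = Rational(1, 2) (Function('O')(m, I) = Add(Mul(-3, Rational(-1, 2)), Mul(1, -1)) = Add(Rational(3, 2), -1) = Rational(1, 2))
Function('o')(h) = Rational(1, 2)
Function('U')(Z) = Mul(Rational(-1, 14), Pow(Z, -1), Add(Rational(1, 2), Z)) (Function('U')(Z) = Mul(Rational(-1, 7), Mul(Add(Z, Rational(1, 2)), Pow(Add(Z, Z), -1))) = Mul(Rational(-1, 7), Mul(Add(Rational(1, 2), Z), Pow(Mul(2, Z), -1))) = Mul(Rational(-1, 7), Mul(Add(Rational(1, 2), Z), Mul(Rational(1, 2), Pow(Z, -1)))) = Mul(Rational(-1, 7), Mul(Rational(1, 2), Pow(Z, -1), Add(Rational(1, 2), Z))) = Mul(Rational(-1, 14), Pow(Z, -1), Add(Rational(1, 2), Z)))
Add(Add(Mul(Mul(59, -105), 24), 515743), Function('U')(1585)) = Add(Add(Mul(Mul(59, -105), 24), 515743), Mul(Rational(1, 28), Pow(1585, -1), Add(-1, Mul(-2, 1585)))) = Add(Add(Mul(-6195, 24), 515743), Mul(Rational(1, 28), Rational(1, 1585), Add(-1, -3170))) = Add(Add(-148680, 515743), Mul(Rational(1, 28), Rational(1, 1585), -3171)) = Add(367063, Rational(-453, 6340)) = Rational(2327178967, 6340)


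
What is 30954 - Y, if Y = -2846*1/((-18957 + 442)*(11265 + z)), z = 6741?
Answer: 5159739128507/166690545 ≈ 30954.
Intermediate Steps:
Y = 1423/166690545 (Y = -2846*1/((-18957 + 442)*(11265 + 6741)) = -2846/(18006*(-18515)) = -2846/(-333381090) = -2846*(-1/333381090) = 1423/166690545 ≈ 8.5368e-6)
30954 - Y = 30954 - 1*1423/166690545 = 30954 - 1423/166690545 = 5159739128507/166690545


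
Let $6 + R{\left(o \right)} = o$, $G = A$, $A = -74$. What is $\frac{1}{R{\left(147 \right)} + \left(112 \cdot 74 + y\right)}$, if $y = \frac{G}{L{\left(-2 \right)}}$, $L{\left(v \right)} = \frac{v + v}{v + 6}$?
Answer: $\frac{1}{8503} \approx 0.00011761$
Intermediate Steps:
$G = -74$
$R{\left(o \right)} = -6 + o$
$L{\left(v \right)} = \frac{2 v}{6 + v}$
$y = 74$ ($y = - \frac{74}{2 \left(-2\right) \frac{1}{6 - 2}} = - \frac{74}{2 \left(-2\right) \frac{1}{4}} = - \frac{74}{-1} = \left(-74\right) \left(-1\right) = 74$)
$\frac{1}{R{\left(147 \right)} + \left(112 \cdot 74 + y\right)} = \frac{1}{\left(-6 + 147\right) + \left(112 \cdot 74 + 74\right)} = \frac{1}{141 + \left(8288 + 74\right)} = \frac{1}{141 + 8362} = \frac{1}{8503}$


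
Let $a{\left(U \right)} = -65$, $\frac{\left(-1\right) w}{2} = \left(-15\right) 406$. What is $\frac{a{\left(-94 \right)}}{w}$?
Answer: $- \frac{13}{2436} \approx -0.0053366$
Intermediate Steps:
$w = 12180$ ($w = - 2 \left(\left(-15\right) 406\right) = \left(-2\right) \left(-6090\right) = 12180$)
$\frac{a{\left(-94 \right)}}{w} = - \frac{65}{12180} = \left(-65\right) \frac{1}{12180} = - \frac{13}{2436}$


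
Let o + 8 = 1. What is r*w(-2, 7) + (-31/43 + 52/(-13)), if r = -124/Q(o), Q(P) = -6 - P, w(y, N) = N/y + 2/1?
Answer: 7795/43 ≈ 181.28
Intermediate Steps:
o = -7 (o = -8 + 1 = -7)
w(y, N) = 2 + N/y (w(y, N) = N/y + 2*1 = N/y + 2 = 2 + N/y)
r = -124 (r = -124/(-6 - 1*(-7)) = -124/(-6 + 7) = -124/1 = -124*1 = -124)
r*w(-2, 7) + (-31/43 + 52/(-13)) = -124*(2 + 7/(-2)) + (-31/43 + 52/(-13)) = -124*(2 + 7*(-½)) + (-31*1/43 + 52*(-1/13)) = -124*(2 - 7/2) + (-31/43 - 4) = -124*(-3/2) - 203/43 = 186 - 203/43 = 7795/43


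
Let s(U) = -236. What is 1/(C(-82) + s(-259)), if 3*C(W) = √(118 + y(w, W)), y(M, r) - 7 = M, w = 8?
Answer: -2124/501131 - 3*√133/501131 ≈ -0.0043074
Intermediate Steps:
y(M, r) = 7 + M
C(W) = √133/3 (C(W) = √(118 + (7 + 8))/3 = √(118 + 15)/3 = √133/3)
1/(C(-82) + s(-259)) = 1/(√133/3 - 236) = 1/(-236 + √133/3)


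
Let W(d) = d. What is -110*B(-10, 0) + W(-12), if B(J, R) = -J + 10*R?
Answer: -1112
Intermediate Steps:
-110*B(-10, 0) + W(-12) = -110*(-1*(-10) + 10*0) - 12 = -110*(10 + 0) - 12 = -110*10 - 12 = -1100 - 12 = -1112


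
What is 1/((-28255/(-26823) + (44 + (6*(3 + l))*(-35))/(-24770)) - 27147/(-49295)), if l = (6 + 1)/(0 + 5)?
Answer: 3275187947445/5370059749342 ≈ 0.60990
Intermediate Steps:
l = 7/5 ≈ 1.4000
1/((-28255/(-26823) + (44 + (6*(3 + l))*(-35))/(-24770)) - 27147/(-49295)) = 1/((-28255/(-26823) + (44 + (6*(3 + 7/5))*(-35))/(-24770)) - 27147/(-49295)) = 1/((-28255*(-1/26823) + (44 + (6*(22/5))*(-35))*(-1/24770)) - 27147*(-1/49295)) = 1/((28255/26823 + (44 + (132/5)*(-35))*(-1/24770)) + 27147/49295) = 1/((28255/26823 + (44 - 924)*(-1/24770)) + 27147/49295) = 1/((28255/26823 - 880*(-1/24770)) + 27147/49295) = 1/((28255/26823 + 88/2477) + 27147/49295) = 1/(72348059/66440571 + 27147/49295) = 1/(5370059749342/3275187947445) = 3275187947445/5370059749342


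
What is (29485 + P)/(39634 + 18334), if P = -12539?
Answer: 8473/28984 ≈ 0.29233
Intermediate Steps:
(29485 + P)/(39634 + 18334) = (29485 - 12539)/(39634 + 18334) = 16946/57968 = 16946*(1/57968) = 8473/28984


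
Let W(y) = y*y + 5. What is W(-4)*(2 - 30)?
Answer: -588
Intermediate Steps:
W(y) = 5 + y**2 (W(y) = y**2 + 5 = 5 + y**2)
W(-4)*(2 - 30) = (5 + (-4)**2)*(2 - 30) = (5 + 16)*(-28) = 21*(-28) = -588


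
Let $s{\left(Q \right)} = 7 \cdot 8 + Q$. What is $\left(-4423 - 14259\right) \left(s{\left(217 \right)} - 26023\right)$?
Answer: $481061500$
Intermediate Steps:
$s{\left(Q \right)} = 56 + Q$
$\left(-4423 - 14259\right) \left(s{\left(217 \right)} - 26023\right) = \left(-4423 - 14259\right) \left(\left(56 + 217\right) - 26023\right) = - 18682 \left(273 - 26023\right) = \left(-18682\right) \left(-25750\right) = 481061500$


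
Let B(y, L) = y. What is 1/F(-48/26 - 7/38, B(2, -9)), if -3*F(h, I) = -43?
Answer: 3/43 ≈ 0.069767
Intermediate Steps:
F(h, I) = 43/3 (F(h, I) = -⅓*(-43) = 43/3)
1/F(-48/26 - 7/38, B(2, -9)) = 1/(43/3) = 3/43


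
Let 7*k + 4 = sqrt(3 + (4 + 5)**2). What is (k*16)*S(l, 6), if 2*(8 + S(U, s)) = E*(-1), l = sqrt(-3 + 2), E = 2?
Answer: 576/7 - 288*sqrt(21)/7 ≈ -106.25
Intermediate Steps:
l = I (l = sqrt(-1) = I ≈ 1.0*I)
S(U, s) = -9 (S(U, s) = -8 + (2*(-1))/2 = -8 + (1/2)*(-2) = -8 - 1 = -9)
k = -4/7 + 2*sqrt(21)/7 (k = -4/7 + sqrt(3 + (4 + 5)**2)/7 = -4/7 + sqrt(3 + 9**2)/7 = -4/7 + sqrt(3 + 81)/7 = -4/7 + sqrt(84)/7 = -4/7 + (2*sqrt(21))/7 = -4/7 + 2*sqrt(21)/7 ≈ 0.73788)
(k*16)*S(l, 6) = ((-4/7 + 2*sqrt(21)/7)*16)*(-9) = (-64/7 + 32*sqrt(21)/7)*(-9) = 576/7 - 288*sqrt(21)/7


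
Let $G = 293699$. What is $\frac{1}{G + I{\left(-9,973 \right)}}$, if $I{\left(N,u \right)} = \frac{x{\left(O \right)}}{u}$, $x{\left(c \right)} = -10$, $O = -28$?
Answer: $\frac{973}{285769117} \approx 3.4048 \cdot 10^{-6}$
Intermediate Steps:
$I{\left(N,u \right)} = - \frac{10}{u}$
$\frac{1}{G + I{\left(-9,973 \right)}} = \frac{1}{293699 - \frac{10}{973}} = \frac{1}{\frac{285769117}{973}} = \frac{973}{285769117}$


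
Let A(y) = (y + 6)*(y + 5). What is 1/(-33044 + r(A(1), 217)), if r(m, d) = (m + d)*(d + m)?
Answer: 1/34037 ≈ 2.9380e-5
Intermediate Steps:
A(y) = (5 + y)*(6 + y) (A(y) = (6 + y)*(5 + y) = (5 + y)*(6 + y))
r(m, d) = (d + m)² (r(m, d) = (d + m)*(d + m) = (d + m)²)
1/(-33044 + r(A(1), 217)) = 1/(-33044 + (217 + (30 + 1² + 11*1))²) = 1/(-33044 + (217 + (30 + 1 + 11))²) = 1/(-33044 + (217 + 42)²) = 1/(-33044 + 259²) = 1/(-33044 + 67081) = 1/34037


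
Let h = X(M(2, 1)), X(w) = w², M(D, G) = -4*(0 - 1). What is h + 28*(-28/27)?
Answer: -352/27 ≈ -13.037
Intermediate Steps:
M(D, G) = 4 (M(D, G) = -4*(-1) = 4)
h = 16 (h = 4² = 16)
h + 28*(-28/27) = 16 + 28*(-28/27) = 16 - 784/27 = -352/27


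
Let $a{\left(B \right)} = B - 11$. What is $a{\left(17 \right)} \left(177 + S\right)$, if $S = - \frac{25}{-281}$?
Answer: $\frac{298572}{281} \approx 1062.5$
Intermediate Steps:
$S = \frac{25}{281}$ ($S = \left(-25\right) \left(- \frac{1}{281}\right) = \frac{25}{281} \approx 0.088968$)
$a{\left(B \right)} = -11 + B$
$a{\left(17 \right)} \left(177 + S\right) = \left(-11 + 17\right) \left(177 + \frac{25}{281}\right) = 6 \cdot \frac{49762}{281} = \frac{298572}{281}$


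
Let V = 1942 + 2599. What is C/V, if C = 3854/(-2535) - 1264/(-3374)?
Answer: -4899578/19419790845 ≈ -0.00025230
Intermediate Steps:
C = -4899578/4276545 (C = 3854*(-1/2535) - 1264*(-1/3374) = -3854/2535 + 632/1687 = -4899578/4276545 ≈ -1.1457)
V = 4541
C/V = -4899578/4276545/4541 = -4899578/4276545*1/4541 = -4899578/19419790845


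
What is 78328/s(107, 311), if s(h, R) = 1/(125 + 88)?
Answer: 16683864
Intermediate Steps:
s(h, R) = 1/213
78328/s(107, 311) = 78328/(1/213) = 78328*213 = 16683864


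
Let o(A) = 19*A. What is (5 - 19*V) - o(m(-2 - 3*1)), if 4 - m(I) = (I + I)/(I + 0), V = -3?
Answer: 24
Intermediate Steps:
m(I) = 2 (m(I) = 4 - (I + I)/(I + 0) = 4 - 2*I/I = 4 - 1*2 = 4 - 2 = 2)
(5 - 19*V) - o(m(-2 - 3*1)) = (5 - 19*(-3)) - 19*2 = (5 + 57) - 1*38 = 62 - 38 = 24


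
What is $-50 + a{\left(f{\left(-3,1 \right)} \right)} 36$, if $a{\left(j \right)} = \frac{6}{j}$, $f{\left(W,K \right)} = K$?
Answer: $166$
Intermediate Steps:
$-50 + a{\left(f{\left(-3,1 \right)} \right)} 36 = -50 + \frac{6}{1} \cdot 36 = -50 + 6 \cdot 1 \cdot 36 = -50 + 6 \cdot 36 = -50 + 216 = 166$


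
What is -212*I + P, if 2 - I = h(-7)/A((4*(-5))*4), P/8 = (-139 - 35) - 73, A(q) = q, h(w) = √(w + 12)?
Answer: -2400 - 53*√5/20 ≈ -2405.9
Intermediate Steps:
h(w) = √(12 + w)
P = -1976 (P = 8*((-139 - 35) - 73) = 8*(-174 - 73) = 8*(-247) = -1976)
I = 2 + √5/80 (I = 2 - √(12 - 7)/((4*(-5))*4) = 2 - √5/((-20*4)) = 2 - √5/(-80) = 2 - √5*(-1)/80 = 2 - (-1)*√5/80 = 2 + √5/80 ≈ 2.0280)
-212*I + P = -212*(2 + √5/80) - 1976 = (-424 - 53*√5/20) - 1976 = -2400 - 53*√5/20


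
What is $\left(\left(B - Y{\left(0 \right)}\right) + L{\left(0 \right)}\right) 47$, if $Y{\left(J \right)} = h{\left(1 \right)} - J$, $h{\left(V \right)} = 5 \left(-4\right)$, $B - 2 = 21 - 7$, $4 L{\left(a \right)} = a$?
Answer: $1692$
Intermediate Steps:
$L{\left(a \right)} = \frac{a}{4}$
$B = 16$ ($B = 2 + \left(21 - 7\right) = 2 + 14 = 16$)
$h{\left(V \right)} = -20$
$Y{\left(J \right)} = -20 - J$
$\left(\left(B - Y{\left(0 \right)}\right) + L{\left(0 \right)}\right) 47 = \left(\left(16 - \left(-20 - 0\right)\right) + \frac{1}{4} \cdot 0\right) 47 = \left(\left(16 - \left(-20 + 0\right)\right) + 0\right) 47 = \left(\left(16 - -20\right) + 0\right) 47 = \left(\left(16 + 20\right) + 0\right) 47 = \left(36 + 0\right) 47 = 36 \cdot 47 = 1692$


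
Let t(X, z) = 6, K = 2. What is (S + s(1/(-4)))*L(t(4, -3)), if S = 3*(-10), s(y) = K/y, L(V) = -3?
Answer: 114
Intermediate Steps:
s(y) = 2/y
S = -30
(S + s(1/(-4)))*L(t(4, -3)) = (-30 + 2/(1/(-4)))*(-3) = (-30 + 2/(-¼))*(-3) = (-30 + 2*(-4))*(-3) = (-30 - 8)*(-3) = -38*(-3) = 114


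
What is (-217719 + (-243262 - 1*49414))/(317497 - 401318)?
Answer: 510395/83821 ≈ 6.0891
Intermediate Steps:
(-217719 + (-243262 - 1*49414))/(317497 - 401318) = (-217719 + (-243262 - 49414))/(-83821) = (-217719 - 292676)*(-1/83821) = -510395*(-1/83821) = 510395/83821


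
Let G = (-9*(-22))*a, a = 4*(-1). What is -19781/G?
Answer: 19781/792 ≈ 24.976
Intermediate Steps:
a = -4
G = -792 (G = -9*(-22)*(-4) = 198*(-4) = -792)
-19781/G = -19781/(-792) = -19781*(-1/792) = 19781/792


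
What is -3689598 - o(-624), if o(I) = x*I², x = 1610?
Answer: -630584958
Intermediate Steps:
o(I) = 1610*I²
-3689598 - o(-624) = -3689598 - 1610*(-624)² = -3689598 - 1610*389376 = -3689598 - 1*626895360 = -3689598 - 626895360 = -630584958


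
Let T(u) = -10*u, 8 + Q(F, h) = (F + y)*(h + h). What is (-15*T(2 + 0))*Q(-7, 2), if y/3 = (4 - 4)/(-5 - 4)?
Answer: -10800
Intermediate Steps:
y = 0 (y = 3*((4 - 4)/(-5 - 4)) = 3*(0/(-9)) = 3*(0*(-1/9)) = 3*0 = 0)
Q(F, h) = -8 + 2*F*h (Q(F, h) = -8 + (F + 0)*(h + h) = -8 + F*(2*h) = -8 + 2*F*h)
(-15*T(2 + 0))*Q(-7, 2) = (-(-150)*(2 + 0))*(-8 + 2*(-7)*2) = (-(-150)*2)*(-8 - 28) = -15*(-20)*(-36) = 300*(-36) = -10800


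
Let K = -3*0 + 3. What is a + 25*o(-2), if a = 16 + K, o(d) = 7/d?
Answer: -137/2 ≈ -68.500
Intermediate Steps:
K = 3 (K = 0 + 3 = 3)
a = 19 (a = 16 + 3 = 19)
a + 25*o(-2) = 19 + 25*(7/(-2)) = 19 + 25*(7*(-1/2)) = 19 + 25*(-7/2) = 19 - 175/2 = -137/2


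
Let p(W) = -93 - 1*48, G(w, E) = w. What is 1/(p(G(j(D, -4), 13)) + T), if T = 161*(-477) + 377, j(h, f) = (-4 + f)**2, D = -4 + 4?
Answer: -1/76561 ≈ -1.3061e-5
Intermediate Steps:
D = 0
T = -76420 (T = -76797 + 377 = -76420)
p(W) = -141 (p(W) = -93 - 48 = -141)
1/(p(G(j(D, -4), 13)) + T) = 1/(-141 - 76420) = 1/(-76561) = -1/76561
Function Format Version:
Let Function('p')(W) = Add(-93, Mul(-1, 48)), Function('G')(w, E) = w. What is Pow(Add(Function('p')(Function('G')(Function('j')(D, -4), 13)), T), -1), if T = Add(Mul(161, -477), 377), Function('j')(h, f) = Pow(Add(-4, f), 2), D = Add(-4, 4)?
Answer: Rational(-1, 76561) ≈ -1.3061e-5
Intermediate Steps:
D = 0
T = -76420 (T = Add(-76797, 377) = -76420)
Function('p')(W) = -141 (Function('p')(W) = Add(-93, -48) = -141)
Pow(Add(Function('p')(Function('G')(Function('j')(D, -4), 13)), T), -1) = Pow(Add(-141, -76420), -1) = Pow(-76561, -1) = Rational(-1, 76561)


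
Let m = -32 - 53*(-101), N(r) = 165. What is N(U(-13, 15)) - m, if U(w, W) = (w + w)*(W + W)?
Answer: -5156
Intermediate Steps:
U(w, W) = 4*W*w (U(w, W) = (2*w)*(2*W) = 4*W*w)
m = 5321 (m = -32 + 5353 = 5321)
N(U(-13, 15)) - m = 165 - 1*5321 = 165 - 5321 = -5156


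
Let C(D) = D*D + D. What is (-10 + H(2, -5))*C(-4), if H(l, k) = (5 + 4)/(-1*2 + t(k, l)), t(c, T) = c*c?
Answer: -2652/23 ≈ -115.30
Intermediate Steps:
t(c, T) = c²
C(D) = D + D² (C(D) = D² + D = D + D²)
H(l, k) = 9/(-2 + k²) (H(l, k) = (5 + 4)/(-1*2 + k²) = 9/(-2 + k²))
(-10 + H(2, -5))*C(-4) = (-10 + 9/(-2 + (-5)²))*(-4*(1 - 4)) = (-10 + 9/(-2 + 25))*(-4*(-3)) = (-10 + 9/23)*12 = -221/23*12 = -2652/23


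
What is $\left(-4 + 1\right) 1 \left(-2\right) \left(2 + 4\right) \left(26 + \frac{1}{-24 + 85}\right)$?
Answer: $\frac{57132}{61} \approx 936.59$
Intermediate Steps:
$\left(-4 + 1\right) 1 \left(-2\right) \left(2 + 4\right) \left(26 + \frac{1}{-24 + 85}\right) = - 3 \left(\left(-2\right) 6\right) \left(26 + \frac{1}{61}\right) = \left(-3\right) \left(-12\right) \left(26 + \frac{1}{61}\right) = 36 \cdot \frac{1587}{61} = \frac{57132}{61}$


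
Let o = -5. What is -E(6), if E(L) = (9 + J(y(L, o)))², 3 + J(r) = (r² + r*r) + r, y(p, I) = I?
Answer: -2601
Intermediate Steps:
J(r) = -3 + r + 2*r² (J(r) = -3 + ((r² + r*r) + r) = -3 + ((r² + r²) + r) = -3 + (2*r² + r) = -3 + (r + 2*r²) = -3 + r + 2*r²)
E(L) = 2601 (E(L) = (9 + (-3 - 5 + 2*(-5)²))² = (9 + (-3 - 5 + 2*25))² = (9 + (-3 - 5 + 50))² = (9 + 42)² = 51² = 2601)
-E(6) = -1*2601 = -2601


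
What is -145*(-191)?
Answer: 27695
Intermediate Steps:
-145*(-191) = -1*(-27695) = 27695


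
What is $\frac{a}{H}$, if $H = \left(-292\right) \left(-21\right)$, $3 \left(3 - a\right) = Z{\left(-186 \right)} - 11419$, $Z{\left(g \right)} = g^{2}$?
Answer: $- \frac{5792}{4599} \approx -1.2594$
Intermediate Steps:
$a = - \frac{23168}{3}$ ($a = 3 - \frac{\left(-186\right)^{2} - 11419}{3} = 3 - \frac{34596 - 11419}{3} = 3 - \frac{23177}{3} = - \frac{23168}{3} \approx -7722.7$)
$H = 6132$
$\frac{a}{H} = - \frac{23168}{3 \cdot 6132} = \left(- \frac{23168}{3}\right) \frac{1}{6132} = - \frac{5792}{4599}$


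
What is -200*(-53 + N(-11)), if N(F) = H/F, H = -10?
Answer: 114600/11 ≈ 10418.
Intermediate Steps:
N(F) = -10/F
-200*(-53 + N(-11)) = -200*(-53 - 10/(-11)) = -200*(-53 - 10*(-1/11)) = -200*(-53 + 10/11) = -200*(-573/11) = 114600/11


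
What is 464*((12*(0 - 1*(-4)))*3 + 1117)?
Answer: 585104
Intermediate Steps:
464*((12*(0 - 1*(-4)))*3 + 1117) = 464*((12*(0 + 4))*3 + 1117) = 464*((12*4)*3 + 1117) = 464*(48*3 + 1117) = 464*(144 + 1117) = 464*1261 = 585104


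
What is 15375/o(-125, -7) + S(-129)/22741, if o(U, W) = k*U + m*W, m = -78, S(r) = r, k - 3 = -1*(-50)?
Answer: -350427066/138242539 ≈ -2.5349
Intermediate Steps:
k = 53 (k = 3 - 1*(-50) = 3 + 50 = 53)
o(U, W) = -78*W + 53*U (o(U, W) = 53*U - 78*W = -78*W + 53*U)
15375/o(-125, -7) + S(-129)/22741 = 15375/(-78*(-7) + 53*(-125)) - 129/22741 = 15375/(546 - 6625) - 129*1/22741 = 15375/(-6079) - 129/22741 = 15375*(-1/6079) - 129/22741 = -15375/6079 - 129/22741 = -350427066/138242539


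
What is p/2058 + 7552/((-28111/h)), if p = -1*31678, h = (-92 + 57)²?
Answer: -9964734929/28926219 ≈ -344.49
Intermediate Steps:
h = 1225 (h = (-35)² = 1225)
p = -31678
p/2058 + 7552/((-28111/h)) = -31678/2058 + 7552/((-28111/1225)) = -31678*1/2058 + 7552/((-28111*1/1225)) = -15839/1029 + 7552/(-28111/1225) = -15839/1029 + 7552*(-1225/28111) = -15839/1029 - 9251200/28111 = -9964734929/28926219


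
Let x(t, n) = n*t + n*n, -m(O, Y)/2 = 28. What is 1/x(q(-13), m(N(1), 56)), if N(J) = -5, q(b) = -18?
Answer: 1/4144 ≈ 0.00024131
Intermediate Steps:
m(O, Y) = -56 (m(O, Y) = -2*28 = -56)
x(t, n) = n² + n*t (x(t, n) = n*t + n² = n² + n*t)
1/x(q(-13), m(N(1), 56)) = 1/(-56*(-56 - 18)) = 1/(-56*(-74)) = 1/4144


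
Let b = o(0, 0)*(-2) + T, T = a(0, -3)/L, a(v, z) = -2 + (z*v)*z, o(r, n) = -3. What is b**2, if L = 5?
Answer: 784/25 ≈ 31.360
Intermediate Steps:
a(v, z) = -2 + v*z**2 (a(v, z) = -2 + (v*z)*z = -2 + v*z**2)
T = -2/5 (T = (-2 + 0*(-3)**2)/5 = (-2 + 0*9)*(1/5) = (-2 + 0)*(1/5) = -2*1/5 = -2/5 ≈ -0.40000)
b = 28/5 (b = -3*(-2) - 2/5 = 6 - 2/5 = 28/5 ≈ 5.6000)
b**2 = (28/5)**2 = 784/25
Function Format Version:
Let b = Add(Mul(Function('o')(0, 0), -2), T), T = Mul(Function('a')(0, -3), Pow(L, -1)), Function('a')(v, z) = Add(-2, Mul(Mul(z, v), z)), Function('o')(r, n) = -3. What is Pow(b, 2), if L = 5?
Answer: Rational(784, 25) ≈ 31.360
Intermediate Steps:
Function('a')(v, z) = Add(-2, Mul(v, Pow(z, 2))) (Function('a')(v, z) = Add(-2, Mul(Mul(v, z), z)) = Add(-2, Mul(v, Pow(z, 2))))
T = Rational(-2, 5) (T = Mul(Add(-2, Mul(0, Pow(-3, 2))), Pow(5, -1)) = Mul(Add(-2, Mul(0, 9)), Rational(1, 5)) = Mul(Add(-2, 0), Rational(1, 5)) = Mul(-2, Rational(1, 5)) = Rational(-2, 5) ≈ -0.40000)
b = Rational(28, 5) (b = Add(Mul(-3, -2), Rational(-2, 5)) = Add(6, Rational(-2, 5)) = Rational(28, 5) ≈ 5.6000)
Pow(b, 2) = Pow(Rational(28, 5), 2) = Rational(784, 25)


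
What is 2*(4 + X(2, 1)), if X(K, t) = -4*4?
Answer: -24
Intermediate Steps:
X(K, t) = -16
2*(4 + X(2, 1)) = 2*(4 - 16) = 2*(-12) = -24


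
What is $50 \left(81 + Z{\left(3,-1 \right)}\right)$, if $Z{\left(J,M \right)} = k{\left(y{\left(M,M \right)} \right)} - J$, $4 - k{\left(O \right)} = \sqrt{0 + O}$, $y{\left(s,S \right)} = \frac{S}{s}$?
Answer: $4050$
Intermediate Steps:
$k{\left(O \right)} = 4 - \sqrt{O}$ ($k{\left(O \right)} = 4 - \sqrt{0 + O} = 4 - \sqrt{O}$)
$Z{\left(J,M \right)} = 3 - J$ ($Z{\left(J,M \right)} = \left(4 - \sqrt{\frac{M}{M}}\right) - J = \left(4 - \sqrt{1}\right) - J = \left(4 - 1\right) - J = 3 - J$)
$50 \left(81 + Z{\left(3,-1 \right)}\right) = 50 \left(81 + \left(3 - 3\right)\right) = 50 \left(81 + 0\right) = 50 \cdot 81 = 4050$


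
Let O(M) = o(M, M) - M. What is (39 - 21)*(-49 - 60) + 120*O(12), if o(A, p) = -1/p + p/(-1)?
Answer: -4852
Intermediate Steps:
o(A, p) = -p - 1/p (o(A, p) = -1/p + p*(-1) = -1/p - p = -p - 1/p)
O(M) = -1/M - 2*M (O(M) = (-M - 1/M) - M = -1/M - 2*M)
(39 - 21)*(-49 - 60) + 120*O(12) = (39 - 21)*(-49 - 60) + 120*(-1/12 - 2*12) = 18*(-109) + 120*(-1*1/12 - 24) = -1962 + 120*(-1/12 - 24) = -1962 + 120*(-289/12) = -1962 - 2890 = -4852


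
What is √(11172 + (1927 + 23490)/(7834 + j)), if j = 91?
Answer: √28074634889/1585 ≈ 105.71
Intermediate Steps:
√(11172 + (1927 + 23490)/(7834 + j)) = √(11172 + (1927 + 23490)/(7834 + 91)) = √(11172 + 25417/7925) = √(88563517/7925) = √28074634889/1585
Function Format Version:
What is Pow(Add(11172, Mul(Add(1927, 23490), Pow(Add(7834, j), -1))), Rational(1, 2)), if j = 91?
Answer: Mul(Rational(1, 1585), Pow(28074634889, Rational(1, 2))) ≈ 105.71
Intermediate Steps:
Pow(Add(11172, Mul(Add(1927, 23490), Pow(Add(7834, j), -1))), Rational(1, 2)) = Pow(Add(11172, Mul(Add(1927, 23490), Pow(Add(7834, 91), -1))), Rational(1, 2)) = Pow(Add(11172, Mul(25417, Pow(7925, -1))), Rational(1, 2)) = Pow(Add(11172, Mul(25417, Rational(1, 7925))), Rational(1, 2)) = Pow(Add(11172, Rational(25417, 7925)), Rational(1, 2)) = Pow(Rational(88563517, 7925), Rational(1, 2)) = Mul(Rational(1, 1585), Pow(28074634889, Rational(1, 2)))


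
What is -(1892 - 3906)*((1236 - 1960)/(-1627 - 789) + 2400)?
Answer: 1459929467/302 ≈ 4.8342e+6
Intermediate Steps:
-(1892 - 3906)*((1236 - 1960)/(-1627 - 789) + 2400) = -(-2014)*(-724/(-2416) + 2400) = -(-2014)*(-724*(-1/2416) + 2400) = -(-2014)*(181/604 + 2400) = -(-2014)*1449781/604 = -1*(-1459929467/302) = 1459929467/302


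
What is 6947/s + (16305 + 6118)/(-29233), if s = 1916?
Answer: 160119183/56010428 ≈ 2.8587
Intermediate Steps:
6947/s + (16305 + 6118)/(-29233) = 6947/1916 + (16305 + 6118)/(-29233) = 6947*(1/1916) + 22423*(-1/29233) = 6947/1916 - 22423/29233 = 160119183/56010428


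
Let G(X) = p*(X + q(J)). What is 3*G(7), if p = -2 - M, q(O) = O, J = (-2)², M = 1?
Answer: -99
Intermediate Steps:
J = 4
p = -3 (p = -2 - 1*1 = -2 - 1 = -3)
G(X) = -12 - 3*X (G(X) = -3*(X + 4) = -3*(4 + X) = -12 - 3*X)
3*G(7) = 3*(-12 - 3*7) = 3*(-12 - 21) = 3*(-33) = -99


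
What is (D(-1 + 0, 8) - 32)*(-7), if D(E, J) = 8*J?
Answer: -224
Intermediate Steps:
(D(-1 + 0, 8) - 32)*(-7) = (8*8 - 32)*(-7) = (64 - 32)*(-7) = 32*(-7) = -224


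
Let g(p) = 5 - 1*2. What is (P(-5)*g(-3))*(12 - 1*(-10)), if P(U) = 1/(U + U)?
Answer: -33/5 ≈ -6.6000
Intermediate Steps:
P(U) = 1/(2*U)
g(p) = 3 (g(p) = 5 - 2 = 3)
(P(-5)*g(-3))*(12 - 1*(-10)) = (((½)/(-5))*3)*(12 - 1*(-10)) = (((½)*(-⅕))*3)*(12 + 10) = -⅒*3*22 = -3/10*22 = -33/5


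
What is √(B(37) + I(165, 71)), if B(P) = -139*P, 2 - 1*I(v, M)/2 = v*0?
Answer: 3*I*√571 ≈ 71.687*I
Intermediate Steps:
I(v, M) = 4 (I(v, M) = 4 - 2*v*0 = 4 - 2*0 = 4 + 0 = 4)
√(B(37) + I(165, 71)) = √(-139*37 + 4) = √(-5143 + 4) = √(-5139) = 3*I*√571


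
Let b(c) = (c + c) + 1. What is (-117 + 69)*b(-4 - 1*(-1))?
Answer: 240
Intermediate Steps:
b(c) = 1 + 2*c (b(c) = 2*c + 1 = 1 + 2*c)
(-117 + 69)*b(-4 - 1*(-1)) = (-117 + 69)*(1 + 2*(-4 - 1*(-1))) = -48*(1 + 2*(-4 + 1)) = -48*(1 + 2*(-3)) = -48*(1 - 6) = -48*(-5) = 240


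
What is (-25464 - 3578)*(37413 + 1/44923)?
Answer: -48811011376400/44923 ≈ -1.0865e+9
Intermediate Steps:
(-25464 - 3578)*(37413 + 1/44923) = -29042*(37413 + 1/44923) = -29042*1680704200/44923 = -48811011376400/44923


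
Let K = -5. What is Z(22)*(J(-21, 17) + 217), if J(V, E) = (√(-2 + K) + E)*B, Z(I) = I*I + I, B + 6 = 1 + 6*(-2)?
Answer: -36432 - 8602*I*√7 ≈ -36432.0 - 22759.0*I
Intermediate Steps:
B = -17 (B = -6 + (1 + 6*(-2)) = -6 + (1 - 12) = -6 - 11 = -17)
Z(I) = I + I² (Z(I) = I² + I = I + I²)
J(V, E) = -17*E - 17*I*√7 (J(V, E) = (√(-2 - 5) + E)*(-17) = (√(-7) + E)*(-17) = (I*√7 + E)*(-17) = (E + I*√7)*(-17) = -17*E - 17*I*√7)
Z(22)*(J(-21, 17) + 217) = (22*(1 + 22))*((-17*17 - 17*I*√7) + 217) = (22*23)*((-289 - 17*I*√7) + 217) = 506*(-72 - 17*I*√7) = -36432 - 8602*I*√7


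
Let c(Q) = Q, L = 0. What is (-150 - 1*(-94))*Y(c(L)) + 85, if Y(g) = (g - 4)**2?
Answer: -811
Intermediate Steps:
Y(g) = (-4 + g)**2
(-150 - 1*(-94))*Y(c(L)) + 85 = (-150 - 1*(-94))*(-4 + 0)**2 + 85 = (-150 + 94)*(-4)**2 + 85 = -56*16 + 85 = -896 + 85 = -811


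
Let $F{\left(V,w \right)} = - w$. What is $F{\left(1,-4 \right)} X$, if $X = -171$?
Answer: $-684$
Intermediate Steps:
$F{\left(1,-4 \right)} X = \left(-1\right) \left(-4\right) \left(-171\right) = 4 \left(-171\right) = -684$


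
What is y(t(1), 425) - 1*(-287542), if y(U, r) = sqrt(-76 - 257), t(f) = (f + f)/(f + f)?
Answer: 287542 + 3*I*sqrt(37) ≈ 2.8754e+5 + 18.248*I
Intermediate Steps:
t(f) = 1 (t(f) = (2*f)/((2*f)) = (2*f)*(1/(2*f)) = 1)
y(U, r) = 3*I*sqrt(37) (y(U, r) = sqrt(-333) = 3*I*sqrt(37))
y(t(1), 425) - 1*(-287542) = 3*I*sqrt(37) - 1*(-287542) = 3*I*sqrt(37) + 287542 = 287542 + 3*I*sqrt(37)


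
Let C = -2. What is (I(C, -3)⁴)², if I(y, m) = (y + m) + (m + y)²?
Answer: 25600000000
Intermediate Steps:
I(y, m) = m + y + (m + y)² (I(y, m) = (m + y) + (m + y)² = m + y + (m + y)²)
(I(C, -3)⁴)² = ((-3 - 2 + (-3 - 2)²)⁴)² = ((-3 - 2 + (-5)²)⁴)² = ((-3 - 2 + 25)⁴)² = (20⁴)² = 160000² = 25600000000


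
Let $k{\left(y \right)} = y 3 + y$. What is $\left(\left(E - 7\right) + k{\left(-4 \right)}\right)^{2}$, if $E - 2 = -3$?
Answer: $576$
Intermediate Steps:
$E = -1$ ($E = 2 - 3 = -1$)
$k{\left(y \right)} = 4 y$ ($k{\left(y \right)} = 3 y + y = 4 y$)
$\left(\left(E - 7\right) + k{\left(-4 \right)}\right)^{2} = \left(\left(-1 - 7\right) + 4 \left(-4\right)\right)^{2} = \left(\left(-1 - 7\right) - 16\right)^{2} = \left(-8 - 16\right)^{2} = \left(-24\right)^{2} = 576$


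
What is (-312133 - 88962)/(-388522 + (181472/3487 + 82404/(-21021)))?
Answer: 25454852423/24653873086 ≈ 1.0325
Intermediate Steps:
(-312133 - 88962)/(-388522 + (181472/3487 + 82404/(-21021))) = -401095/(-388522 + (181472*(1/3487) + 82404*(-1/21021))) = -401095/(-388522 + (181472/3487 - 3924/1001)) = -401095/(-388522 + 15270044/317317) = -401095/(-123269365430/317317) = -401095*(-317317/123269365430) = 25454852423/24653873086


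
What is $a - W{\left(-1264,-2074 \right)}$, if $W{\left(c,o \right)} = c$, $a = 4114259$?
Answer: $4115523$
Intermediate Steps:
$a - W{\left(-1264,-2074 \right)} = 4114259 - -1264 = 4114259 + 1264 = 4115523$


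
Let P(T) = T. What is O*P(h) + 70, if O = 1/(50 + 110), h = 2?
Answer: 5601/80 ≈ 70.012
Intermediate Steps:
O = 1/160 ≈ 0.0062500
O*P(h) + 70 = (1/160)*2 + 70 = 1/80 + 70 = 5601/80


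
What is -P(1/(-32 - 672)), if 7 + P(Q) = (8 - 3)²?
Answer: -18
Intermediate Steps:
P(Q) = 18 (P(Q) = -7 + (8 - 3)² = -7 + 5² = -7 + 25 = 18)
-P(1/(-32 - 672)) = -1*18 = -18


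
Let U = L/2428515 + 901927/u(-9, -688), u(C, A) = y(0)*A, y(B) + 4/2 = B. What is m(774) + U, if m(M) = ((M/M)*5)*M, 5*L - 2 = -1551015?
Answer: 75610251032137/16708183200 ≈ 4525.3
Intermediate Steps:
L = -1551013/5 (L = 2/5 + (1/5)*(-1551015) = 2/5 - 310203 = -1551013/5 ≈ -3.1020e+5)
y(B) = -2 + B
m(M) = 5*M (m(M) = (1*5)*M = 5*M)
u(C, A) = -2*A (u(C, A) = (-2 + 0)*A = -2*A)
U = 10949582048137/16708183200 (U = -1551013/5/2428515 + 901927/((-2*(-688))) = -1551013/5*1/2428515 + 901927/1376 = -1551013/12142575 + 901927*(1/1376) = -1551013/12142575 + 901927/1376 = 10949582048137/16708183200 ≈ 655.34)
m(774) + U = 5*774 + 10949582048137/16708183200 = 3870 + 10949582048137/16708183200 = 75610251032137/16708183200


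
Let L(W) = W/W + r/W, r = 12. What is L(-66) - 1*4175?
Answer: -45916/11 ≈ -4174.2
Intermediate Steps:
L(W) = 1 + 12/W (L(W) = W/W + 12/W = 1 + 12/W)
L(-66) - 1*4175 = (12 - 66)/(-66) - 1*4175 = -1/66*(-54) - 4175 = 9/11 - 4175 = -45916/11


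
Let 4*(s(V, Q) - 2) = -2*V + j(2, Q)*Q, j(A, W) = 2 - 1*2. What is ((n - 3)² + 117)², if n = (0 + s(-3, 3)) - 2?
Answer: 227529/16 ≈ 14221.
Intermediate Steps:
j(A, W) = 0 (j(A, W) = 2 - 2 = 0)
s(V, Q) = 2 - V/2 (s(V, Q) = 2 + (-2*V + 0*Q)/4 = 2 + (-2*V + 0)/4 = 2 + (-2*V)/4 = 2 - V/2)
n = 3/2 (n = (0 + (2 - ½*(-3))) - 2 = (0 + (2 + 3/2)) - 2 = (0 + 7/2) - 2 = 7/2 - 2 = 3/2 ≈ 1.5000)
((n - 3)² + 117)² = ((3/2 - 3)² + 117)² = ((-3/2)² + 117)² = (9/4 + 117)² = (477/4)² = 227529/16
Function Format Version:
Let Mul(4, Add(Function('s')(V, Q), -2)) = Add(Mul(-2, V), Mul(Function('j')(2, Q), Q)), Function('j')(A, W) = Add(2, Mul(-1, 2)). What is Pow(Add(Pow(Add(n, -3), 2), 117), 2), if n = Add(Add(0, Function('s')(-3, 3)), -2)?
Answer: Rational(227529, 16) ≈ 14221.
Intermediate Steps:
Function('j')(A, W) = 0 (Function('j')(A, W) = Add(2, -2) = 0)
Function('s')(V, Q) = Add(2, Mul(Rational(-1, 2), V)) (Function('s')(V, Q) = Add(2, Mul(Rational(1, 4), Add(Mul(-2, V), Mul(0, Q)))) = Add(2, Mul(Rational(1, 4), Add(Mul(-2, V), 0))) = Add(2, Mul(Rational(1, 4), Mul(-2, V))) = Add(2, Mul(Rational(-1, 2), V)))
n = Rational(3, 2) (n = Add(Add(0, Add(2, Mul(Rational(-1, 2), -3))), -2) = Add(Add(0, Add(2, Rational(3, 2))), -2) = Add(Add(0, Rational(7, 2)), -2) = Add(Rational(7, 2), -2) = Rational(3, 2) ≈ 1.5000)
Pow(Add(Pow(Add(n, -3), 2), 117), 2) = Pow(Add(Pow(Add(Rational(3, 2), -3), 2), 117), 2) = Pow(Add(Pow(Rational(-3, 2), 2), 117), 2) = Pow(Add(Rational(9, 4), 117), 2) = Pow(Rational(477, 4), 2) = Rational(227529, 16)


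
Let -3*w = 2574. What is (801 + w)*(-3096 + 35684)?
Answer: -1857516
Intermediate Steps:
w = -858 (w = -1/3*2574 = -858)
(801 + w)*(-3096 + 35684) = (801 - 858)*(-3096 + 35684) = -57*32588 = -1857516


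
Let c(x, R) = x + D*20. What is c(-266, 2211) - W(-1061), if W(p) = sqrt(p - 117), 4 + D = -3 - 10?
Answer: -606 - I*sqrt(1178) ≈ -606.0 - 34.322*I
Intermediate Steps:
D = -17 (D = -4 + (-3 - 10) = -4 - 13 = -17)
c(x, R) = -340 + x (c(x, R) = x - 17*20 = x - 340 = -340 + x)
W(p) = sqrt(-117 + p)
c(-266, 2211) - W(-1061) = (-340 - 266) - sqrt(-117 - 1061) = -606 - sqrt(-1178) = -606 - I*sqrt(1178)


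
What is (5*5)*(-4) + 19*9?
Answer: 71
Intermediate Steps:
(5*5)*(-4) + 19*9 = 25*(-4) + 171 = -100 + 171 = 71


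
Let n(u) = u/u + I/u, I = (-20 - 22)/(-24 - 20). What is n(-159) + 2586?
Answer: 3016435/1166 ≈ 2587.0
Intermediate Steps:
I = 21/22 (I = -42/(-44) = -42*(-1/44) = 21/22 ≈ 0.95455)
n(u) = 1 + 21/(22*u) (n(u) = u/u + 21/(22*u) = 1 + 21/(22*u))
n(-159) + 2586 = (21/22 - 159)/(-159) + 2586 = -1/159*(-3477/22) + 2586 = 1159/1166 + 2586 = 3016435/1166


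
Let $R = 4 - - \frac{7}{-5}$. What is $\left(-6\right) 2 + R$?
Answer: $- \frac{47}{5} \approx -9.4$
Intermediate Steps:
$R = \frac{13}{5}$ ($R = 4 - \left(-7\right) \left(- \frac{1}{5}\right) = 4 - \frac{7}{5} = \frac{13}{5} \approx 2.6$)
$\left(-6\right) 2 + R = \left(-6\right) 2 + \frac{13}{5} = -12 + \frac{13}{5} = - \frac{47}{5}$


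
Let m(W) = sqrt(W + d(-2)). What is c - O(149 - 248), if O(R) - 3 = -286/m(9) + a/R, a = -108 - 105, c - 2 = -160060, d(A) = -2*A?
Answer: -5282084/33 + 22*sqrt(13) ≈ -1.5998e+5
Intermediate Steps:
c = -160058 (c = 2 - 160060 = -160058)
m(W) = sqrt(4 + W) (m(W) = sqrt(W - 2*(-2)) = sqrt(W + 4) = sqrt(4 + W))
a = -213
O(R) = 3 - 213/R - 22*sqrt(13) (O(R) = 3 + (-286/sqrt(4 + 9) - 213/R) = 3 + (-286*sqrt(13)/13 - 213/R) = 3 + (-22*sqrt(13) - 213/R) = 3 + (-213/R - 22*sqrt(13)) = 3 - 213/R - 22*sqrt(13))
c - O(149 - 248) = -160058 - (3 - 213/(149 - 248) - 22*sqrt(13)) = -160058 - (3 - 213/(-99) - 22*sqrt(13)) = -160058 - (3 - 213*(-1/99) - 22*sqrt(13)) = -160058 - (3 + 71/33 - 22*sqrt(13)) = -160058 - (170/33 - 22*sqrt(13)) = -160058 + (-170/33 + 22*sqrt(13)) = -5282084/33 + 22*sqrt(13)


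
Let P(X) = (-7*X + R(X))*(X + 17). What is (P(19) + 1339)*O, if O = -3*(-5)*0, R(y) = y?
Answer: 0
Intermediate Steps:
O = 0 (O = 15*0 = 0)
P(X) = -6*X*(17 + X) (P(X) = (-7*X + X)*(X + 17) = (-6*X)*(17 + X) = -6*X*(17 + X))
(P(19) + 1339)*O = (6*19*(-17 - 1*19) + 1339)*0 = (6*19*(-17 - 19) + 1339)*0 = (6*19*(-36) + 1339)*0 = (-4104 + 1339)*0 = -2765*0 = 0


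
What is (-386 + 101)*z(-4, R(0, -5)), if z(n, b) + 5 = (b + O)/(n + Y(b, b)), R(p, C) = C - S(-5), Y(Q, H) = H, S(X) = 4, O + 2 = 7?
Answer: 17385/13 ≈ 1337.3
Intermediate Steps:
O = 5 (O = -2 + 7 = 5)
R(p, C) = -4 + C (R(p, C) = C - 1*4 = C - 4 = -4 + C)
z(n, b) = -5 + (5 + b)/(b + n) (z(n, b) = -5 + (b + 5)/(n + b) = -5 + (5 + b)/(b + n))
(-386 + 101)*z(-4, R(0, -5)) = (-386 + 101)*((5 - 5*(-4) - 4*(-4 - 5))/((-4 - 5) - 4)) = -285*(5 + 20 - 4*(-9))/(-9 - 4) = -285*(5 + 20 + 36)/(-13) = -(-285)*61/13 = -285*(-61/13) = 17385/13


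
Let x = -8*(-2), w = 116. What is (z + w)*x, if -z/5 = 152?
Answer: -10304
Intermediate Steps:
z = -760 (z = -5*152 = -760)
x = 16
(z + w)*x = (-760 + 116)*16 = -644*16 = -10304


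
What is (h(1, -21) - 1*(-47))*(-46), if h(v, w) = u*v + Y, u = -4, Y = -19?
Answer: -1104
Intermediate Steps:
h(v, w) = -19 - 4*v (h(v, w) = -4*v - 19 = -19 - 4*v)
(h(1, -21) - 1*(-47))*(-46) = ((-19 - 4*1) - 1*(-47))*(-46) = ((-19 - 4) + 47)*(-46) = (-23 + 47)*(-46) = 24*(-46) = -1104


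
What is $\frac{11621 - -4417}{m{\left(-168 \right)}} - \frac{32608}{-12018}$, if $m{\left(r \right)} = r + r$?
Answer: $- \frac{15149033}{336504} \approx -45.019$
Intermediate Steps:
$m{\left(r \right)} = 2 r$
$\frac{11621 - -4417}{m{\left(-168 \right)}} - \frac{32608}{-12018} = \frac{11621 - -4417}{2 \left(-168\right)} - \frac{32608}{-12018} = \frac{11621 + 4417}{-336} - - \frac{16304}{6009} = 16038 \left(- \frac{1}{336}\right) + \frac{16304}{6009} = - \frac{2673}{56} + \frac{16304}{6009} = - \frac{15149033}{336504}$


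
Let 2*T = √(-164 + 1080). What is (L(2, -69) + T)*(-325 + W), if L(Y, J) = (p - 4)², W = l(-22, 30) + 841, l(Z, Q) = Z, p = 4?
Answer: 494*√229 ≈ 7475.6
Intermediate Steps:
T = √229 (T = √(-164 + 1080)/2 = √916/2 = (2*√229)/2 = √229 ≈ 15.133)
W = 819 (W = -22 + 841 = 819)
L(Y, J) = 0 (L(Y, J) = (4 - 4)² = 0² = 0)
(L(2, -69) + T)*(-325 + W) = (0 + √229)*(-325 + 819) = √229*494 = 494*√229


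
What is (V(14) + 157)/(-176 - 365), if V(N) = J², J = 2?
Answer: -161/541 ≈ -0.29760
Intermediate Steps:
V(N) = 4 (V(N) = 2² = 4)
(V(14) + 157)/(-176 - 365) = (4 + 157)/(-176 - 365) = 161/(-541) = 161*(-1/541) = -161/541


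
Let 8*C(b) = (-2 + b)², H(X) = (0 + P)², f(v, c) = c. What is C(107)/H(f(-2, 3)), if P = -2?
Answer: 11025/32 ≈ 344.53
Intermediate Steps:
H(X) = 4 (H(X) = (0 - 2)² = (-2)² = 4)
C(b) = (-2 + b)²/8
C(107)/H(f(-2, 3)) = ((-2 + 107)²/8)/4 = ((⅛)*105²)*(¼) = ((⅛)*11025)*(¼) = (11025/8)*(¼) = 11025/32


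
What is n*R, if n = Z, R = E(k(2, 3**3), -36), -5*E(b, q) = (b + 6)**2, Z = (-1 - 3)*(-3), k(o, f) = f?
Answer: -13068/5 ≈ -2613.6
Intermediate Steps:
Z = 12 (Z = -4*(-3) = 12)
E(b, q) = -(6 + b)**2/5 (E(b, q) = -(b + 6)**2/5 = -(6 + b)**2/5)
R = -1089/5 (R = -(6 + 3**3)**2/5 = -(6 + 27)**2/5 = -1/5*33**2 = -1/5*1089 = -1089/5 ≈ -217.80)
n = 12
n*R = 12*(-1089/5) = -13068/5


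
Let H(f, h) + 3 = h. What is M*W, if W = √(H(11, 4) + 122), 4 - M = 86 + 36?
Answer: -118*√123 ≈ -1308.7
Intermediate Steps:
H(f, h) = -3 + h
M = -118 (M = 4 - (86 + 36) = 4 - 1*122 = 4 - 122 = -118)
W = √123 (W = √((-3 + 4) + 122) = √(1 + 122) = √123 ≈ 11.091)
M*W = -118*√123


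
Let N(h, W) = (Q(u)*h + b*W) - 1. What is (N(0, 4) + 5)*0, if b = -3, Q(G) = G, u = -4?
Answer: 0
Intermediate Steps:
N(h, W) = -1 - 4*h - 3*W (N(h, W) = (-4*h - 3*W) - 1 = -1 - 4*h - 3*W)
(N(0, 4) + 5)*0 = ((-1 - 4*0 - 3*4) + 5)*0 = ((-1 + 0 - 12) + 5)*0 = (-13 + 5)*0 = -8*0 = 0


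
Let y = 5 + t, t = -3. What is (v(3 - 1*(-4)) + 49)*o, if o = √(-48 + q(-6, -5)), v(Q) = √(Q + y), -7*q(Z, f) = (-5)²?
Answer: 988*I*√7/7 ≈ 373.43*I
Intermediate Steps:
q(Z, f) = -25/7 (q(Z, f) = -⅐*(-5)² = -⅐*25 = -25/7)
y = 2 (y = 5 - 3 = 2)
v(Q) = √(2 + Q) (v(Q) = √(Q + 2) = √(2 + Q))
o = 19*I*√7/7 (o = √(-48 - 25/7) = √(-361/7) = 19*I*√7/7 ≈ 7.1813*I)
(v(3 - 1*(-4)) + 49)*o = (√(2 + (3 - 1*(-4))) + 49)*(19*I*√7/7) = (√(2 + (3 + 4)) + 49)*(19*I*√7/7) = (√(2 + 7) + 49)*(19*I*√7/7) = (√9 + 49)*(19*I*√7/7) = (3 + 49)*(19*I*√7/7) = 52*(19*I*√7/7) = 988*I*√7/7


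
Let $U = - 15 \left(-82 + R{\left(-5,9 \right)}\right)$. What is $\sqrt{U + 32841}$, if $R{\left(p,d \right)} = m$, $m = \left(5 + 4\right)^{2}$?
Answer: $74 \sqrt{6} \approx 181.26$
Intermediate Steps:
$m = 81$ ($m = 9^{2} = 81$)
$R{\left(p,d \right)} = 81$
$U = 15$ ($U = - 15 \left(-82 + 81\right) = \left(-15\right) \left(-1\right) = 15$)
$\sqrt{U + 32841} = \sqrt{15 + 32841} = \sqrt{32856} = 74 \sqrt{6}$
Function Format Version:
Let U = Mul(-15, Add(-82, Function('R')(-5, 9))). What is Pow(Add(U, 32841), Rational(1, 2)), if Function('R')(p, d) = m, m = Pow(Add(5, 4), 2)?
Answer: Mul(74, Pow(6, Rational(1, 2))) ≈ 181.26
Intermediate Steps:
m = 81 (m = Pow(9, 2) = 81)
Function('R')(p, d) = 81
U = 15 (U = Mul(-15, Add(-82, 81)) = Mul(-15, -1) = 15)
Pow(Add(U, 32841), Rational(1, 2)) = Pow(Add(15, 32841), Rational(1, 2)) = Pow(32856, Rational(1, 2)) = Mul(74, Pow(6, Rational(1, 2)))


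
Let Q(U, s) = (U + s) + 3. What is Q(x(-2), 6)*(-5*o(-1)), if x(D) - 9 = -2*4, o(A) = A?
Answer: 50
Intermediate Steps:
x(D) = 1 (x(D) = 9 - 2*4 = 9 - 8 = 1)
Q(U, s) = 3 + U + s
Q(x(-2), 6)*(-5*o(-1)) = (3 + 1 + 6)*(-5*(-1)) = 10*5 = 50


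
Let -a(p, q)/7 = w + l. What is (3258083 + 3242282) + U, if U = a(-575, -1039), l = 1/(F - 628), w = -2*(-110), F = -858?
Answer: 9657253957/1486 ≈ 6.4988e+6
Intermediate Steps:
w = 220
l = -1/1486 (l = 1/(-858 - 628) = 1/(-1486) = -1/1486 ≈ -0.00067295)
a(p, q) = -2288433/1486 (a(p, q) = -7*(220 - 1/1486) = -7*326919/1486 = -2288433/1486)
U = -2288433/1486 ≈ -1540.0
(3258083 + 3242282) + U = (3258083 + 3242282) - 2288433/1486 = 6500365 - 2288433/1486 = 9657253957/1486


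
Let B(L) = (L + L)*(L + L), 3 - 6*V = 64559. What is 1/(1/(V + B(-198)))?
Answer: 438170/3 ≈ 1.4606e+5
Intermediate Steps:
V = -32278/3 (V = ½ - ⅙*64559 = ½ - 64559/6 = -32278/3 ≈ -10759.)
B(L) = 4*L² (B(L) = (2*L)*(2*L) = 4*L²)
1/(1/(V + B(-198))) = 1/(1/(-32278/3 + 4*(-198)²)) = 1/(1/(-32278/3 + 4*39204)) = 1/(1/(-32278/3 + 156816)) = 1/(1/(438170/3)) = 1/(3/438170) = 438170/3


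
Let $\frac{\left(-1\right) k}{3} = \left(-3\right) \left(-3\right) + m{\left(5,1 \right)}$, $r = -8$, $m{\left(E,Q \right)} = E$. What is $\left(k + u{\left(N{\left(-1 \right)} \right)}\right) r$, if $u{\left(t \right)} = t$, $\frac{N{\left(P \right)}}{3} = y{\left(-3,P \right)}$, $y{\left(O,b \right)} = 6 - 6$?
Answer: $336$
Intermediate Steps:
$y{\left(O,b \right)} = 0$ ($y{\left(O,b \right)} = 6 - 6 = 0$)
$N{\left(P \right)} = 0$ ($N{\left(P \right)} = 3 \cdot 0 = 0$)
$k = -42$ ($k = - 3 \left(\left(-3\right) \left(-3\right) + 5\right) = - 3 \left(9 + 5\right) = \left(-3\right) 14 = -42$)
$\left(k + u{\left(N{\left(-1 \right)} \right)}\right) r = \left(-42 + 0\right) \left(-8\right) = \left(-42\right) \left(-8\right) = 336$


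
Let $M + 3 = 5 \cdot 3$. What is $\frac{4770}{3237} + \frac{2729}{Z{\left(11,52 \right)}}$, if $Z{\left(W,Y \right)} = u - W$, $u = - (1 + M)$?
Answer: $- \frac{2906431}{25896} \approx -112.23$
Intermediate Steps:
$M = 12$ ($M = -3 + 5 \cdot 3 = -3 + 15 = 12$)
$u = -13$ ($u = - (1 + 12) = \left(-1\right) 13 = -13$)
$Z{\left(W,Y \right)} = -13 - W$
$\frac{4770}{3237} + \frac{2729}{Z{\left(11,52 \right)}} = \frac{4770}{3237} + \frac{2729}{-13 - 11} = 4770 \cdot \frac{1}{3237} + \frac{2729}{-13 - 11} = \frac{1590}{1079} + \frac{2729}{-24} = \frac{1590}{1079} + 2729 \left(- \frac{1}{24}\right) = \frac{1590}{1079} - \frac{2729}{24} = - \frac{2906431}{25896}$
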